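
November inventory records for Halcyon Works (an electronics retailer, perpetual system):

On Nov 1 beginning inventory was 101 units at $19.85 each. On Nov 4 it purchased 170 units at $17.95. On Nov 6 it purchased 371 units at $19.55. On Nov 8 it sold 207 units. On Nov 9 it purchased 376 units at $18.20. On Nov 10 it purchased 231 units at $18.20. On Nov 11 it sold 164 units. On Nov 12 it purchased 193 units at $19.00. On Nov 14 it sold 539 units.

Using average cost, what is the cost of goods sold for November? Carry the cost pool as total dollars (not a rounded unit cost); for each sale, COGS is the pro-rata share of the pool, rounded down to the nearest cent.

COGS = $17,087.45

After Nov 1: 101 on hand, pool $2,004.85 (≈ $19.8500 each)
After Nov 4: 271 on hand, pool $5,056.35 (≈ $18.6581 each)
After Nov 6: 642 on hand, pool $12,309.40 (≈ $19.1735 each)
Nov 8, sell 207: 207/642 × $12,309.40 → $3,968.91
After Nov 9: 811 on hand, pool $15,183.69 (≈ $18.7222 each)
After Nov 10: 1042 on hand, pool $19,387.89 (≈ $18.6064 each)
Nov 11, sell 164: 164/1042 × $19,387.89 → $3,051.45
After Nov 12: 1071 on hand, pool $20,003.44 (≈ $18.6773 each)
Nov 14, sell 539: 539/1071 × $20,003.44 → $10,067.09
Total COGS = $3,968.91 + $3,051.45 + $10,067.09 = $17,087.45
Ending inventory (cost pool remaining) = $9,936.35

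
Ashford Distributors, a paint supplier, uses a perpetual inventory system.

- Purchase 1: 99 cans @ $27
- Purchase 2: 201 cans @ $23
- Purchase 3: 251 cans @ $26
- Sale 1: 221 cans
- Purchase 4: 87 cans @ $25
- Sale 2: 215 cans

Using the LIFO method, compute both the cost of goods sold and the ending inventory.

COGS = $10,955; ending inventory = $5,042

Sale 1 (221) [LIFO — newest first]: 221 @ $26 = $5,746
Sale 2 (215) [LIFO — newest first]: 87 @ $25 + 30 @ $26 + 98 @ $23 = $5,209
Total COGS = $5,746 + $5,209 = $10,955
Ending inventory: 99 @ $27 + 103 @ $23 = $5,042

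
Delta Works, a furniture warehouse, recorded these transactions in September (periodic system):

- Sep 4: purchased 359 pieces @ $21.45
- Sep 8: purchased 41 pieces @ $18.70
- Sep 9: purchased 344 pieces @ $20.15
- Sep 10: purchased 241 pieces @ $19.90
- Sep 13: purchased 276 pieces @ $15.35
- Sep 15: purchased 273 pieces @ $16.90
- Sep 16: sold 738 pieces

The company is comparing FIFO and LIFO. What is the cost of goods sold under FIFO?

COGS = $15,277.95

FIFO COGS: 359 @ $21.45 + 41 @ $18.70 + 338 @ $20.15 = $15,277.95
LIFO COGS: 273 @ $16.90 + 276 @ $15.35 + 189 @ $19.90 = $12,611.40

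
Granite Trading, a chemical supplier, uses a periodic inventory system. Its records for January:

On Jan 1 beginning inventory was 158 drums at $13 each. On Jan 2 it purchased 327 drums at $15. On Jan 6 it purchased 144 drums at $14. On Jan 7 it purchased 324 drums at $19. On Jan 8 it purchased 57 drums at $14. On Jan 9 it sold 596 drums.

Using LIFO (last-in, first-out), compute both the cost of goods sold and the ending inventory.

COGS = $10,035; ending inventory = $5,894

Jan 9, 596 sold [LIFO — newest first]: 57 @ $14 + 324 @ $19 + 144 @ $14 + 71 @ $15 = $10,035
Ending inventory: 158 @ $13 + 256 @ $15 = $5,894
Check: goods available $15,929 = COGS $10,035 + ending $5,894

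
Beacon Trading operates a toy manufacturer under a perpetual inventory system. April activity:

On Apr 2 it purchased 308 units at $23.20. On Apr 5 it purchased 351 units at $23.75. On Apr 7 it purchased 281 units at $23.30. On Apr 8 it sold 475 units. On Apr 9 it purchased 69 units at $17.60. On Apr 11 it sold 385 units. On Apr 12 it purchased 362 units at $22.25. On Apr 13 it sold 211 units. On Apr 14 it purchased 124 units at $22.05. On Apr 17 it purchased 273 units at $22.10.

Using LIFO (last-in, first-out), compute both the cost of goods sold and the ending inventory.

COGS = $24,481.50; ending inventory = $15,584.05

Apr 8, 475 sold [LIFO — newest first]: 281 @ $23.30 + 194 @ $23.75 = $11,154.80
Apr 11, 385 sold [LIFO — newest first]: 69 @ $17.60 + 157 @ $23.75 + 159 @ $23.20 = $8,631.95
Apr 13, 211 sold [LIFO — newest first]: 211 @ $22.25 = $4,694.75
Total COGS = $11,154.80 + $8,631.95 + $4,694.75 = $24,481.50
Ending inventory: 149 @ $23.20 + 151 @ $22.25 + 124 @ $22.05 + 273 @ $22.10 = $15,584.05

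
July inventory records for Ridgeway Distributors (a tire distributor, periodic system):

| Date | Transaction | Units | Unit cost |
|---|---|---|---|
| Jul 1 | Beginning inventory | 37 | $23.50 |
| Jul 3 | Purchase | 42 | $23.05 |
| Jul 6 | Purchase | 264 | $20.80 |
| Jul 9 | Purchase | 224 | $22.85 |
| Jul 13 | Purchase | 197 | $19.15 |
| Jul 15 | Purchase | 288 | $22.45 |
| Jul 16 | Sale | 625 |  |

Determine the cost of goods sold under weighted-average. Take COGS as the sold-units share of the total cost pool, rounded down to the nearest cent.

COGS = $13,477.51

Jul 16, sell 625: 625/1052 × $22,685.35 → $13,477.51
Ending inventory (cost pool remaining) = $9,207.84
Check: goods available $22,685.35 = COGS $13,477.51 + ending $9,207.84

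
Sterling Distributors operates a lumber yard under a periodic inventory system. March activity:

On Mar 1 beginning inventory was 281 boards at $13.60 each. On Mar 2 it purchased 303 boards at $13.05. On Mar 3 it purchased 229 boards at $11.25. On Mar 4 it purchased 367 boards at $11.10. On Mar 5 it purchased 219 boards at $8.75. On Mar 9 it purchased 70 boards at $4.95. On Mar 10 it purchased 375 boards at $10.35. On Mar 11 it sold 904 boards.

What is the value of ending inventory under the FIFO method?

Mar 11, 904 sold [FIFO — oldest first]: 281 @ $13.60 + 303 @ $13.05 + 229 @ $11.25 + 91 @ $11.10 = $11,362.10
Ending inventory: 276 @ $11.10 + 219 @ $8.75 + 70 @ $4.95 + 375 @ $10.35 = $9,207.60

Ending inventory = $9,207.60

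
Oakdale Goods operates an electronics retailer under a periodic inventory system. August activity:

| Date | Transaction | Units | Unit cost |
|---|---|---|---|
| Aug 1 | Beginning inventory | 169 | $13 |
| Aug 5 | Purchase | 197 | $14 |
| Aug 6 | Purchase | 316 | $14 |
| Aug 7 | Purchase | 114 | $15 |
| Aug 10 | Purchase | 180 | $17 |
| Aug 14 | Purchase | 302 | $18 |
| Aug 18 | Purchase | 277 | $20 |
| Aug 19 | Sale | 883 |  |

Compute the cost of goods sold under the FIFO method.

COGS = $12,568

Aug 19, 883 sold [FIFO — oldest first]: 169 @ $13 + 197 @ $14 + 316 @ $14 + 114 @ $15 + 87 @ $17 = $12,568
Ending inventory: 93 @ $17 + 302 @ $18 + 277 @ $20 = $12,557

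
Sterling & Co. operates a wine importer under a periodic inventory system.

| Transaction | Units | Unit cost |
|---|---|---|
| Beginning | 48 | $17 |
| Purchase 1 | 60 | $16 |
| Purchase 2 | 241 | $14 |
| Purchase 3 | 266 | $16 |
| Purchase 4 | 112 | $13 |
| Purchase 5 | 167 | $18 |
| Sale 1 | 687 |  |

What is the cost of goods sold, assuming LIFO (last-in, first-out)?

COGS = $10,706

Sale 1 (687) [LIFO — newest first]: 167 @ $18 + 112 @ $13 + 266 @ $16 + 142 @ $14 = $10,706
Ending inventory: 48 @ $17 + 60 @ $16 + 99 @ $14 = $3,162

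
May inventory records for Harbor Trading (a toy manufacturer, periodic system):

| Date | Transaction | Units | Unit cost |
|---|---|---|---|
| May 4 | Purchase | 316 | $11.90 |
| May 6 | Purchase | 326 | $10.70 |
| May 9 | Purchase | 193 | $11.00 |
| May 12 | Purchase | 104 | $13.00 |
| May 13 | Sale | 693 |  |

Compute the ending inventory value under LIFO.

Ending inventory = $2,927.40

May 13, 693 sold [LIFO — newest first]: 104 @ $13.00 + 193 @ $11.00 + 326 @ $10.70 + 70 @ $11.90 = $7,796.20
Ending inventory: 246 @ $11.90 = $2,927.40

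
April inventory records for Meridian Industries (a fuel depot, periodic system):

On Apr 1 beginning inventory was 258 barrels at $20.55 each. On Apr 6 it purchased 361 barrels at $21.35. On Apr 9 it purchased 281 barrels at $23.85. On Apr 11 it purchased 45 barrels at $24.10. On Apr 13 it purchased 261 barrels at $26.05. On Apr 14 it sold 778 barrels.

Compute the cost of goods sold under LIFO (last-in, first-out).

COGS = $18,663.25

Apr 14, 778 sold [LIFO — newest first]: 261 @ $26.05 + 45 @ $24.10 + 281 @ $23.85 + 191 @ $21.35 = $18,663.25
Ending inventory: 258 @ $20.55 + 170 @ $21.35 = $8,931.40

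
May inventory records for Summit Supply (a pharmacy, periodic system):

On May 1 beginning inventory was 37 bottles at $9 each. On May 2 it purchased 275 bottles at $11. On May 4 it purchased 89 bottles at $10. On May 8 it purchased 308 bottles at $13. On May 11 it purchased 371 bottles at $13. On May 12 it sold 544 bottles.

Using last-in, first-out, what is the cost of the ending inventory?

Ending inventory = $6,003

May 12, 544 sold [LIFO — newest first]: 371 @ $13 + 173 @ $13 = $7,072
Ending inventory: 37 @ $9 + 275 @ $11 + 89 @ $10 + 135 @ $13 = $6,003
Check: goods available $13,075 = COGS $7,072 + ending $6,003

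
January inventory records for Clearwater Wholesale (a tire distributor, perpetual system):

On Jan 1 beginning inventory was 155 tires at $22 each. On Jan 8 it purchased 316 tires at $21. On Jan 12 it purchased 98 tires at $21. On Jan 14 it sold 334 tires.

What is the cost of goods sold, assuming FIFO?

COGS = $7,169

Jan 14, 334 sold [FIFO — oldest first]: 155 @ $22 + 179 @ $21 = $7,169
Ending inventory: 137 @ $21 + 98 @ $21 = $4,935
Check: goods available $12,104 = COGS $7,169 + ending $4,935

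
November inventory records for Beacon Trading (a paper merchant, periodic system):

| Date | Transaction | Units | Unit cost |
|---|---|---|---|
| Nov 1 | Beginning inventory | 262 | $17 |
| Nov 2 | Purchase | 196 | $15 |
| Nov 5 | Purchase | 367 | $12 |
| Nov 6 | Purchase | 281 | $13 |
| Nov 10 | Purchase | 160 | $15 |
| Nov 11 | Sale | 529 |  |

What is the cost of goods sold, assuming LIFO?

Nov 11, 529 sold [LIFO — newest first]: 160 @ $15 + 281 @ $13 + 88 @ $12 = $7,109
Ending inventory: 262 @ $17 + 196 @ $15 + 279 @ $12 = $10,742

COGS = $7,109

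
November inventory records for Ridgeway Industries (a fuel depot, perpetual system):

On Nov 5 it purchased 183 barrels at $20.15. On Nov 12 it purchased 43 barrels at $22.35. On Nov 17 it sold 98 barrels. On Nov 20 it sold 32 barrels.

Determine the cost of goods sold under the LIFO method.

COGS = $2,714.10

Nov 17, 98 sold [LIFO — newest first]: 43 @ $22.35 + 55 @ $20.15 = $2,069.30
Nov 20, 32 sold [LIFO — newest first]: 32 @ $20.15 = $644.80
Total COGS = $2,069.30 + $644.80 = $2,714.10
Ending inventory: 96 @ $20.15 = $1,934.40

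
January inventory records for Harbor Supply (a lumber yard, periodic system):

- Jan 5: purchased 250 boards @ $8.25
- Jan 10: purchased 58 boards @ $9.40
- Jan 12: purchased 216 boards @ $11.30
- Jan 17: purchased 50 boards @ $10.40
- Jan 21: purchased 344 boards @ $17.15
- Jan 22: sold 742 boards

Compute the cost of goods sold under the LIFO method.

COGS = $10,016.10

Jan 22, 742 sold [LIFO — newest first]: 344 @ $17.15 + 50 @ $10.40 + 216 @ $11.30 + 58 @ $9.40 + 74 @ $8.25 = $10,016.10
Ending inventory: 176 @ $8.25 = $1,452.00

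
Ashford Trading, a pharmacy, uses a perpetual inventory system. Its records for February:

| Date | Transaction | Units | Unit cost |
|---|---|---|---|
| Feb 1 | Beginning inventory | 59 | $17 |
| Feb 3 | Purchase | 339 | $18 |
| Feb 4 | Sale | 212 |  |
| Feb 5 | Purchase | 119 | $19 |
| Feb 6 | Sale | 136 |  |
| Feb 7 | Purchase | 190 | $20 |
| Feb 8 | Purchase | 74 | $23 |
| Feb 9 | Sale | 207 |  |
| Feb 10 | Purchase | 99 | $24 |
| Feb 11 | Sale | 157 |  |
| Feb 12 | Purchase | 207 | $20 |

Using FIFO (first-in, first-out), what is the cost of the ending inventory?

Feb 4, 212 sold [FIFO — oldest first]: 59 @ $17 + 153 @ $18 = $3,757
Feb 6, 136 sold [FIFO — oldest first]: 136 @ $18 = $2,448
Feb 9, 207 sold [FIFO — oldest first]: 50 @ $18 + 119 @ $19 + 38 @ $20 = $3,921
Feb 11, 157 sold [FIFO — oldest first]: 152 @ $20 + 5 @ $23 = $3,155
Total COGS = $3,757 + $2,448 + $3,921 + $3,155 = $13,281
Ending inventory: 69 @ $23 + 99 @ $24 + 207 @ $20 = $8,103
Check: goods available $21,384 = COGS $13,281 + ending $8,103

Ending inventory = $8,103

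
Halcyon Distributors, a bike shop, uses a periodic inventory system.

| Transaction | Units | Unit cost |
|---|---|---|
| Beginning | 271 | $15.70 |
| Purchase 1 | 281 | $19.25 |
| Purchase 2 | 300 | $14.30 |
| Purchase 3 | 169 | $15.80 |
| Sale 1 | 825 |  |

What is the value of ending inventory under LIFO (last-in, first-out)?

Ending inventory = $3,077.20

Sale 1 (825) [LIFO — newest first]: 169 @ $15.80 + 300 @ $14.30 + 281 @ $19.25 + 75 @ $15.70 = $13,546.95
Ending inventory: 196 @ $15.70 = $3,077.20
Check: goods available $16,624.15 = COGS $13,546.95 + ending $3,077.20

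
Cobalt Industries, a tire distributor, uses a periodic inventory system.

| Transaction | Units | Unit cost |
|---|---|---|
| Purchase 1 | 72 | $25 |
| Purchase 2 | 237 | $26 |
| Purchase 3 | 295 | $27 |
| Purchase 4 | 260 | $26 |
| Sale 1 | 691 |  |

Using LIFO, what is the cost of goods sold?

COGS = $18,261

Sale 1 (691) [LIFO — newest first]: 260 @ $26 + 295 @ $27 + 136 @ $26 = $18,261
Ending inventory: 72 @ $25 + 101 @ $26 = $4,426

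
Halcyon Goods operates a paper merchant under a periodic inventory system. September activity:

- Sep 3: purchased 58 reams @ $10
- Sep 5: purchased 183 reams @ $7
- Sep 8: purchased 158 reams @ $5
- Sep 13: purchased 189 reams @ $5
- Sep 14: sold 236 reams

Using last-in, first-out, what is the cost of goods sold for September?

Sep 14, 236 sold [LIFO — newest first]: 189 @ $5 + 47 @ $5 = $1,180
Ending inventory: 58 @ $10 + 183 @ $7 + 111 @ $5 = $2,416
Check: goods available $3,596 = COGS $1,180 + ending $2,416

COGS = $1,180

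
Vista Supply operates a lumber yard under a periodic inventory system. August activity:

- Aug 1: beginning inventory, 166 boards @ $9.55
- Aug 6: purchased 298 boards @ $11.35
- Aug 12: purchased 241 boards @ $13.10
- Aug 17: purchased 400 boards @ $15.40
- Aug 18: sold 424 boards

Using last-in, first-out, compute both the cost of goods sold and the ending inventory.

Aug 18, 424 sold [LIFO — newest first]: 400 @ $15.40 + 24 @ $13.10 = $6,474.40
Ending inventory: 166 @ $9.55 + 298 @ $11.35 + 217 @ $13.10 = $7,810.30

COGS = $6,474.40; ending inventory = $7,810.30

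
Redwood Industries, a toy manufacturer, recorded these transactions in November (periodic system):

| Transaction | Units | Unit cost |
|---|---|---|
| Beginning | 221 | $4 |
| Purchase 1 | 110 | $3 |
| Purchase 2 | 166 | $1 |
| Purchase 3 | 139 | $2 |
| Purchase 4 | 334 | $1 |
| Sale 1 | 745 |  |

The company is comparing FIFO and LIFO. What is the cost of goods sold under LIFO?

COGS = $1,096

FIFO COGS: 221 @ $4 + 110 @ $3 + 166 @ $1 + 139 @ $2 + 109 @ $1 = $1,767
LIFO COGS: 334 @ $1 + 139 @ $2 + 166 @ $1 + 106 @ $3 = $1,096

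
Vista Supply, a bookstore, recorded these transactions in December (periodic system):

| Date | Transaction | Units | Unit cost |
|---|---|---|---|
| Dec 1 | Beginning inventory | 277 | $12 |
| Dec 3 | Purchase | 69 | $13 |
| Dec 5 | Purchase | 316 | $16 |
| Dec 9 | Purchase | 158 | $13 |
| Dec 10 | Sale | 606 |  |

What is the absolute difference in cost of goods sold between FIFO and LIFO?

FIFO COGS: 277 @ $12 + 69 @ $13 + 260 @ $16 = $8,381
LIFO COGS: 158 @ $13 + 316 @ $16 + 69 @ $13 + 63 @ $12 = $8,763
Difference = |$8,381 − $8,763| = $382

$382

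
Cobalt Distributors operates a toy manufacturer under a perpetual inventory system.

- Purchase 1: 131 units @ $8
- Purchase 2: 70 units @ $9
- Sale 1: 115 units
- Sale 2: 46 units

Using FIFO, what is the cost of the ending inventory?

Sale 1 (115) [FIFO — oldest first]: 115 @ $8 = $920
Sale 2 (46) [FIFO — oldest first]: 16 @ $8 + 30 @ $9 = $398
Total COGS = $920 + $398 = $1,318
Ending inventory: 40 @ $9 = $360
Check: goods available $1,678 = COGS $1,318 + ending $360

Ending inventory = $360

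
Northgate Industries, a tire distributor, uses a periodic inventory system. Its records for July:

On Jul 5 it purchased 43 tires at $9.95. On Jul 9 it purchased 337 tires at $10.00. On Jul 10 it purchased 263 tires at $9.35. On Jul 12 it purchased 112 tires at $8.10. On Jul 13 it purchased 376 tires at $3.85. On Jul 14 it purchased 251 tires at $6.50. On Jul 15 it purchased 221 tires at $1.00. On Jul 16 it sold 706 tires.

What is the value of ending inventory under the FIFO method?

Ending inventory = $3,697.00

Jul 16, 706 sold [FIFO — oldest first]: 43 @ $9.95 + 337 @ $10.00 + 263 @ $9.35 + 63 @ $8.10 = $6,767.20
Ending inventory: 49 @ $8.10 + 376 @ $3.85 + 251 @ $6.50 + 221 @ $1.00 = $3,697.00
Check: goods available $10,464.20 = COGS $6,767.20 + ending $3,697.00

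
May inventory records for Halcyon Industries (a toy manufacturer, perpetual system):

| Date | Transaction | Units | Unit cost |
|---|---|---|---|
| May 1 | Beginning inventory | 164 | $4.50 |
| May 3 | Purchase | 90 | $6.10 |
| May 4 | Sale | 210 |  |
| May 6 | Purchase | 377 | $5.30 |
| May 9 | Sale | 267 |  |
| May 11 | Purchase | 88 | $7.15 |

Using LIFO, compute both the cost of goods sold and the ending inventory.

May 4, 210 sold [LIFO — newest first]: 90 @ $6.10 + 120 @ $4.50 = $1,089.00
May 9, 267 sold [LIFO — newest first]: 267 @ $5.30 = $1,415.10
Total COGS = $1,089.00 + $1,415.10 = $2,504.10
Ending inventory: 44 @ $4.50 + 110 @ $5.30 + 88 @ $7.15 = $1,410.20
Check: goods available $3,914.30 = COGS $2,504.10 + ending $1,410.20

COGS = $2,504.10; ending inventory = $1,410.20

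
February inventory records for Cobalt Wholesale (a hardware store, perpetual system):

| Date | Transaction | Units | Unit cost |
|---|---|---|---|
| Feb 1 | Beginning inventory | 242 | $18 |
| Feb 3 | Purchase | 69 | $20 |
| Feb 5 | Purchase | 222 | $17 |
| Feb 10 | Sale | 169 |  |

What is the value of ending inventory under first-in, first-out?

Ending inventory = $6,468

Feb 10, 169 sold [FIFO — oldest first]: 169 @ $18 = $3,042
Ending inventory: 73 @ $18 + 69 @ $20 + 222 @ $17 = $6,468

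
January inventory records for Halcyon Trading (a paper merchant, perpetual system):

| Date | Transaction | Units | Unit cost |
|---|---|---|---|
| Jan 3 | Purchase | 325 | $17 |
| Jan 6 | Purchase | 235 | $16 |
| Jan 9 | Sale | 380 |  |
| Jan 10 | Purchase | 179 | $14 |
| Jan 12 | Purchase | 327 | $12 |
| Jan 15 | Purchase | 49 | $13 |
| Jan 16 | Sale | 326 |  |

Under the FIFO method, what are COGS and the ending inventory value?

Jan 9, 380 sold [FIFO — oldest first]: 325 @ $17 + 55 @ $16 = $6,405
Jan 16, 326 sold [FIFO — oldest first]: 180 @ $16 + 146 @ $14 = $4,924
Total COGS = $6,405 + $4,924 = $11,329
Ending inventory: 33 @ $14 + 327 @ $12 + 49 @ $13 = $5,023
Check: goods available $16,352 = COGS $11,329 + ending $5,023

COGS = $11,329; ending inventory = $5,023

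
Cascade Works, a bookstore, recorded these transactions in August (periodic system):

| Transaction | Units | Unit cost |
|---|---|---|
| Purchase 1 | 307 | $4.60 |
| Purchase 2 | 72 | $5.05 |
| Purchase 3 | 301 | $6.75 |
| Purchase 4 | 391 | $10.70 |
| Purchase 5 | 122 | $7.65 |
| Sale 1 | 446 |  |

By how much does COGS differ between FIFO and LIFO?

FIFO COGS: 307 @ $4.60 + 72 @ $5.05 + 67 @ $6.75 = $2,228.05
LIFO COGS: 122 @ $7.65 + 324 @ $10.70 = $4,400.10
Difference = |$2,228.05 − $4,400.10| = $2,172.05

$2,172.05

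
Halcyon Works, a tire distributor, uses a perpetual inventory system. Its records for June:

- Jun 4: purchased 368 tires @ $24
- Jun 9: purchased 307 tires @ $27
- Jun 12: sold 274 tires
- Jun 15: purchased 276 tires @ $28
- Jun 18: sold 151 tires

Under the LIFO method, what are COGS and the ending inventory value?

Jun 12, 274 sold [LIFO — newest first]: 274 @ $27 = $7,398
Jun 18, 151 sold [LIFO — newest first]: 151 @ $28 = $4,228
Total COGS = $7,398 + $4,228 = $11,626
Ending inventory: 368 @ $24 + 33 @ $27 + 125 @ $28 = $13,223

COGS = $11,626; ending inventory = $13,223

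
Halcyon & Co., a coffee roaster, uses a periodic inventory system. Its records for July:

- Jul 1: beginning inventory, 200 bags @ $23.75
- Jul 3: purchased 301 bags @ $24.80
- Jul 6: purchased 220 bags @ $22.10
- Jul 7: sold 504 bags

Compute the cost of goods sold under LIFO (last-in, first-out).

Jul 7, 504 sold [LIFO — newest first]: 220 @ $22.10 + 284 @ $24.80 = $11,905.20
Ending inventory: 200 @ $23.75 + 17 @ $24.80 = $5,171.60
Check: goods available $17,076.80 = COGS $11,905.20 + ending $5,171.60

COGS = $11,905.20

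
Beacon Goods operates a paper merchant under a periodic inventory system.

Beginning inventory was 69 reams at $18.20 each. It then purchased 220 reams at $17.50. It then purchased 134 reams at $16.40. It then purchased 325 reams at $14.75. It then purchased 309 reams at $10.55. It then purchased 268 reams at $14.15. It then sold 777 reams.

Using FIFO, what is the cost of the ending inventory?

Ending inventory = $6,746.20

Sale 1 (777) [FIFO — oldest first]: 69 @ $18.20 + 220 @ $17.50 + 134 @ $16.40 + 325 @ $14.75 + 29 @ $10.55 = $12,403.10
Ending inventory: 280 @ $10.55 + 268 @ $14.15 = $6,746.20
Check: goods available $19,149.30 = COGS $12,403.10 + ending $6,746.20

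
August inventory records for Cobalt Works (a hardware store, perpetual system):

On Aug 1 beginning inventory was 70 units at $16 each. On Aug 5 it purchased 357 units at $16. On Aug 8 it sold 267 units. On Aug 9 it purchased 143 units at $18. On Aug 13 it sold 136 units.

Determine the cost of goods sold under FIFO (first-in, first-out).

COGS = $6,448

Aug 8, 267 sold [FIFO — oldest first]: 70 @ $16 + 197 @ $16 = $4,272
Aug 13, 136 sold [FIFO — oldest first]: 136 @ $16 = $2,176
Total COGS = $4,272 + $2,176 = $6,448
Ending inventory: 24 @ $16 + 143 @ $18 = $2,958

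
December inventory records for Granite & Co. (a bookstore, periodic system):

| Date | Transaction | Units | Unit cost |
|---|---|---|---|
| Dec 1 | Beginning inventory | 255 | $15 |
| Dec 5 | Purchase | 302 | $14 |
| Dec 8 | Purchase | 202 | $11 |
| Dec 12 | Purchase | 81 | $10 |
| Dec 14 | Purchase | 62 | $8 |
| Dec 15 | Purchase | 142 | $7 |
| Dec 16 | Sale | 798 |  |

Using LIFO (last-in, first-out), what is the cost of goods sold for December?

Dec 16, 798 sold [LIFO — newest first]: 142 @ $7 + 62 @ $8 + 81 @ $10 + 202 @ $11 + 302 @ $14 + 9 @ $15 = $8,885
Ending inventory: 246 @ $15 = $3,690

COGS = $8,885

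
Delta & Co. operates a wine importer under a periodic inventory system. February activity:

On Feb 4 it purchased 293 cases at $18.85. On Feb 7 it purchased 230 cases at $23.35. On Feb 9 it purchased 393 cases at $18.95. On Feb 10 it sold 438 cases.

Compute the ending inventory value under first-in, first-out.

Ending inventory = $9,432.10

Feb 10, 438 sold [FIFO — oldest first]: 293 @ $18.85 + 145 @ $23.35 = $8,908.80
Ending inventory: 85 @ $23.35 + 393 @ $18.95 = $9,432.10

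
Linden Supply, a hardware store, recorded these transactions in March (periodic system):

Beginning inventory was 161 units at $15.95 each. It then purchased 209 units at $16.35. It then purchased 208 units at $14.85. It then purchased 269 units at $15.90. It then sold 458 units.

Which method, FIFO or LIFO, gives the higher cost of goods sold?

FIFO

FIFO COGS: 161 @ $15.95 + 209 @ $16.35 + 88 @ $14.85 = $7,291.90
LIFO COGS: 269 @ $15.90 + 189 @ $14.85 = $7,083.75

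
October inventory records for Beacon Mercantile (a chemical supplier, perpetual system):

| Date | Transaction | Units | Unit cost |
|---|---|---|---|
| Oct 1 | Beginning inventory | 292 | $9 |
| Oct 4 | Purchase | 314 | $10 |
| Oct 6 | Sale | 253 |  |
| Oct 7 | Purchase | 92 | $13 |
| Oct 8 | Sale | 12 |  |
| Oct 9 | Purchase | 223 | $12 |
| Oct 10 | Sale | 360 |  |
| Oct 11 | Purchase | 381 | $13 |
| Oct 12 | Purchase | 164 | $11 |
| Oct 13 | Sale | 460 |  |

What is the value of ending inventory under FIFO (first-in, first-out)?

Oct 6, 253 sold [FIFO — oldest first]: 253 @ $9 = $2,277
Oct 8, 12 sold [FIFO — oldest first]: 12 @ $9 = $108
Oct 10, 360 sold [FIFO — oldest first]: 27 @ $9 + 314 @ $10 + 19 @ $13 = $3,630
Oct 13, 460 sold [FIFO — oldest first]: 73 @ $13 + 223 @ $12 + 164 @ $13 = $5,757
Total COGS = $2,277 + $108 + $3,630 + $5,757 = $11,772
Ending inventory: 217 @ $13 + 164 @ $11 = $4,625
Check: goods available $16,397 = COGS $11,772 + ending $4,625

Ending inventory = $4,625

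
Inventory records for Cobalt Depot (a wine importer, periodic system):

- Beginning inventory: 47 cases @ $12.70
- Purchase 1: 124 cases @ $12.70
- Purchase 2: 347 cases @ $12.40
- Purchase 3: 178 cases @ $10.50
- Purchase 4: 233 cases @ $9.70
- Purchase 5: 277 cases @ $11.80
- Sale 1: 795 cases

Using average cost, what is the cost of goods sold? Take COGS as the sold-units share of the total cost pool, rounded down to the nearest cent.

COGS = $9,144.60

Sale 1, sell 795: 795/1206 × $13,872.20 → $9,144.60
Ending inventory (cost pool remaining) = $4,727.60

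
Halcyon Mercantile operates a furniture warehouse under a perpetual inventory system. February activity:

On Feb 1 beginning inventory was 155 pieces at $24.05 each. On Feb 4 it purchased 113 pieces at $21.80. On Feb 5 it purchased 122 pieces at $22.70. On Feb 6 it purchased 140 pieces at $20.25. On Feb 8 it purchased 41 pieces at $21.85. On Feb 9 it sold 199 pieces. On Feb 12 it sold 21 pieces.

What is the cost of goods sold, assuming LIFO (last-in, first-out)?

Feb 9, 199 sold [LIFO — newest first]: 41 @ $21.85 + 140 @ $20.25 + 18 @ $22.70 = $4,139.45
Feb 12, 21 sold [LIFO — newest first]: 21 @ $22.70 = $476.70
Total COGS = $4,139.45 + $476.70 = $4,616.15
Ending inventory: 155 @ $24.05 + 113 @ $21.80 + 83 @ $22.70 = $8,075.25
Check: goods available $12,691.40 = COGS $4,616.15 + ending $8,075.25

COGS = $4,616.15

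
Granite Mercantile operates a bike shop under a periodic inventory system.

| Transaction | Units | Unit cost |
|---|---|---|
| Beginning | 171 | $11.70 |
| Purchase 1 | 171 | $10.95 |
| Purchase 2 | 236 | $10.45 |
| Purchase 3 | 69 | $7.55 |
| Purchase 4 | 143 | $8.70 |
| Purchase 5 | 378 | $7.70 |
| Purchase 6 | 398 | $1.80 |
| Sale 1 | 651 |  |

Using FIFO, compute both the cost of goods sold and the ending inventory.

Sale 1 (651) [FIFO — oldest first]: 171 @ $11.70 + 171 @ $10.95 + 236 @ $10.45 + 69 @ $7.55 + 4 @ $8.70 = $6,895.10
Ending inventory: 139 @ $8.70 + 378 @ $7.70 + 398 @ $1.80 = $4,836.30

COGS = $6,895.10; ending inventory = $4,836.30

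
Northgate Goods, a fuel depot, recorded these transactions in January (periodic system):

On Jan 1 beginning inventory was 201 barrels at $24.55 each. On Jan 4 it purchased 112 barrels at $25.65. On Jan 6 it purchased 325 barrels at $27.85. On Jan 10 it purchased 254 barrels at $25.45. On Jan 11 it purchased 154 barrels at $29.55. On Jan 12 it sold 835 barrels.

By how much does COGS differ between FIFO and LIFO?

FIFO COGS: 201 @ $24.55 + 112 @ $25.65 + 325 @ $27.85 + 197 @ $25.45 = $21,872.25
LIFO COGS: 154 @ $29.55 + 254 @ $25.45 + 325 @ $27.85 + 102 @ $25.65 = $22,682.55
Difference = |$21,872.25 − $22,682.55| = $810.30

$810.30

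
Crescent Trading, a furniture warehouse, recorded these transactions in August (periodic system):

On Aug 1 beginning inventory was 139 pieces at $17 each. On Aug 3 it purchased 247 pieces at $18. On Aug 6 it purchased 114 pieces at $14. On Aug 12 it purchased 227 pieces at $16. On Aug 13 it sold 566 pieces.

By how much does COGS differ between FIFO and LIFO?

FIFO COGS: 139 @ $17 + 247 @ $18 + 114 @ $14 + 66 @ $16 = $9,461
LIFO COGS: 227 @ $16 + 114 @ $14 + 225 @ $18 = $9,278
Difference = |$9,461 − $9,278| = $183

$183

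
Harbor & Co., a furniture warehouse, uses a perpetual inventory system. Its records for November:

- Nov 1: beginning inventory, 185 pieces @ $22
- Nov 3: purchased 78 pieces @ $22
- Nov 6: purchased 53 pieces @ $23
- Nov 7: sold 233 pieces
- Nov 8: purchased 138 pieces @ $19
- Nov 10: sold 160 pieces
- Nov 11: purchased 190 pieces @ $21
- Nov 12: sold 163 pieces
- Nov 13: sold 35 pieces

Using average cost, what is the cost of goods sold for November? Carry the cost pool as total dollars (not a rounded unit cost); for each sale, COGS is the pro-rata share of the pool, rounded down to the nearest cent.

COGS = $12,514.43

After Nov 1: 185 on hand, pool $4,070.00 (≈ $22.0000 each)
After Nov 3: 263 on hand, pool $5,786.00 (≈ $22.0000 each)
After Nov 6: 316 on hand, pool $7,005.00 (≈ $22.1677 each)
Nov 7, sell 233: 233/316 × $7,005.00 → $5,165.07
After Nov 8: 221 on hand, pool $4,461.93 (≈ $20.1897 each)
Nov 10, sell 160: 160/221 × $4,461.93 → $3,230.35
After Nov 11: 251 on hand, pool $5,221.58 (≈ $20.8031 each)
Nov 12, sell 163: 163/251 × $5,221.58 → $3,390.90
Nov 13, sell 35: 35/88 × $1,830.68 → $728.11
Total COGS = $5,165.07 + $3,230.35 + $3,390.90 + $728.11 = $12,514.43
Ending inventory (cost pool remaining) = $1,102.57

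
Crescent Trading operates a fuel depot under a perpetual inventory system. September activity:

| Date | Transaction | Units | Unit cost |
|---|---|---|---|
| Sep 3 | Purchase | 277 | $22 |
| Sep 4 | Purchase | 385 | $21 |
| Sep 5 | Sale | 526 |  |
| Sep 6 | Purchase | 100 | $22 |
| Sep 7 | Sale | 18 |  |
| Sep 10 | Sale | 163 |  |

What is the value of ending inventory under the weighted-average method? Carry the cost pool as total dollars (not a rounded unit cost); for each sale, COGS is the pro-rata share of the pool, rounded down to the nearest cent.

Ending inventory = $1,191.57

After Sep 3: 277 on hand, pool $6,094.00 (≈ $22.0000 each)
After Sep 4: 662 on hand, pool $14,179.00 (≈ $21.4184 each)
Sep 5, sell 526: 526/662 × $14,179.00 → $11,266.09
After Sep 6: 236 on hand, pool $5,112.91 (≈ $21.6649 each)
Sep 7, sell 18: 18/236 × $5,112.91 → $389.96
Sep 10, sell 163: 163/218 × $4,722.95 → $3,531.38
Total COGS = $11,266.09 + $389.96 + $3,531.38 = $15,187.43
Ending inventory (cost pool remaining) = $1,191.57
Check: goods available $16,379.00 = COGS $15,187.43 + ending $1,191.57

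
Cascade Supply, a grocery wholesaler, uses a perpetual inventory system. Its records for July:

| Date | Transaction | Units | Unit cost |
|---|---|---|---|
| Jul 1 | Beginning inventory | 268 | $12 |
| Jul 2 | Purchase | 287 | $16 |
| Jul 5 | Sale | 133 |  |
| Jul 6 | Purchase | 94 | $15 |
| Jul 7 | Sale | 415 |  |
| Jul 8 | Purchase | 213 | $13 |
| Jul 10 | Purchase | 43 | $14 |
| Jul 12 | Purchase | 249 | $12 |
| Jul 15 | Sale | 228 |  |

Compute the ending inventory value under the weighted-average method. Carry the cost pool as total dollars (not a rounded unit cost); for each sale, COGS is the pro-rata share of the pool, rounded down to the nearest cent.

Ending inventory = $4,863.52

After Jul 1: 268 on hand, pool $3,216.00 (≈ $12.0000 each)
After Jul 2: 555 on hand, pool $7,808.00 (≈ $14.0685 each)
Jul 5, sell 133: 133/555 × $7,808.00 → $1,871.10
After Jul 6: 516 on hand, pool $7,346.90 (≈ $14.2382 each)
Jul 7, sell 415: 415/516 × $7,346.90 → $5,908.84
After Jul 8: 314 on hand, pool $4,207.06 (≈ $13.3983 each)
After Jul 10: 357 on hand, pool $4,809.06 (≈ $13.4708 each)
After Jul 12: 606 on hand, pool $7,797.06 (≈ $12.8664 each)
Jul 15, sell 228: 228/606 × $7,797.06 → $2,933.54
Total COGS = $1,871.10 + $5,908.84 + $2,933.54 = $10,713.48
Ending inventory (cost pool remaining) = $4,863.52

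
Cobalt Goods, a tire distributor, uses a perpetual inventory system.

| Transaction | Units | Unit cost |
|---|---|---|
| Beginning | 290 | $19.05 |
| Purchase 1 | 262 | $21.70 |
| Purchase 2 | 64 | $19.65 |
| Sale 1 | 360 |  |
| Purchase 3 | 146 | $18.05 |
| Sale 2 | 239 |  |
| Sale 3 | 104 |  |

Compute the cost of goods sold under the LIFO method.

COGS = $13,978.85

Sale 1 (360) [LIFO — newest first]: 64 @ $19.65 + 262 @ $21.70 + 34 @ $19.05 = $7,590.70
Sale 2 (239) [LIFO — newest first]: 146 @ $18.05 + 93 @ $19.05 = $4,406.95
Sale 3 (104) [LIFO — newest first]: 104 @ $19.05 = $1,981.20
Total COGS = $7,590.70 + $4,406.95 + $1,981.20 = $13,978.85
Ending inventory: 59 @ $19.05 = $1,123.95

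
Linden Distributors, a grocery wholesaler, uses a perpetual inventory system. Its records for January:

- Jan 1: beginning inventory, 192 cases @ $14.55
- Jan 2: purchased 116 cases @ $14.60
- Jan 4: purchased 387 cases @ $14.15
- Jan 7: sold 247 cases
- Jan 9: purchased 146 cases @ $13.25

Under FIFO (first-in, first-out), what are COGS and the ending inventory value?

COGS = $3,596.60; ending inventory = $8,301.15

Jan 7, 247 sold [FIFO — oldest first]: 192 @ $14.55 + 55 @ $14.60 = $3,596.60
Ending inventory: 61 @ $14.60 + 387 @ $14.15 + 146 @ $13.25 = $8,301.15
Check: goods available $11,897.75 = COGS $3,596.60 + ending $8,301.15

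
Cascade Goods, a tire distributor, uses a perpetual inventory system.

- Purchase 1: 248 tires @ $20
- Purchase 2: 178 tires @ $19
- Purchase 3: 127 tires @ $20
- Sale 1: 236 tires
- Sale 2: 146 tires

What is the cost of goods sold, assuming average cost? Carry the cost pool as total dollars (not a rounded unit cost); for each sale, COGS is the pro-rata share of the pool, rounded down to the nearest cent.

After Purchase 1: 248 on hand, pool $4,960.00 (≈ $20.0000 each)
After Purchase 2: 426 on hand, pool $8,342.00 (≈ $19.5822 each)
After Purchase 3: 553 on hand, pool $10,882.00 (≈ $19.6781 each)
Sale 1, sell 236: 236/553 × $10,882.00 → $4,644.03
Sale 2, sell 146: 146/317 × $6,237.97 → $2,873.00
Total COGS = $4,644.03 + $2,873.00 = $7,517.03
Ending inventory (cost pool remaining) = $3,364.97
Check: goods available $10,882.00 = COGS $7,517.03 + ending $3,364.97

COGS = $7,517.03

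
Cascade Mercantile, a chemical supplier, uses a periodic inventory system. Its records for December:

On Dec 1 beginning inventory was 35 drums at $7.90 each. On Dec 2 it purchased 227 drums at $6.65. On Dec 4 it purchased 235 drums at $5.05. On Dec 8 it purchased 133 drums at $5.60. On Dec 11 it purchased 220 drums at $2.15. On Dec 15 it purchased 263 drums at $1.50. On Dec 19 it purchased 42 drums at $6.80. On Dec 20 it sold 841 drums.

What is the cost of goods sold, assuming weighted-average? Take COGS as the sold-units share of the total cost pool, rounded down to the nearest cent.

COGS = $3,546.54

Dec 20, sell 841: 841/1155 × $4,870.70 → $3,546.54
Ending inventory (cost pool remaining) = $1,324.16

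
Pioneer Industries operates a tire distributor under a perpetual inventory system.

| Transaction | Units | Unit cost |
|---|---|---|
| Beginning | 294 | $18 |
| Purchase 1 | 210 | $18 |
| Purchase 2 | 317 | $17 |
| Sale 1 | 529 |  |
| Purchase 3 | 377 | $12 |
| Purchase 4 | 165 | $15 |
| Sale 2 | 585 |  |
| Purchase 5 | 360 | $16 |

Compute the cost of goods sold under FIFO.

Sale 1 (529) [FIFO — oldest first]: 294 @ $18 + 210 @ $18 + 25 @ $17 = $9,497
Sale 2 (585) [FIFO — oldest first]: 292 @ $17 + 293 @ $12 = $8,480
Total COGS = $9,497 + $8,480 = $17,977
Ending inventory: 84 @ $12 + 165 @ $15 + 360 @ $16 = $9,243
Check: goods available $27,220 = COGS $17,977 + ending $9,243

COGS = $17,977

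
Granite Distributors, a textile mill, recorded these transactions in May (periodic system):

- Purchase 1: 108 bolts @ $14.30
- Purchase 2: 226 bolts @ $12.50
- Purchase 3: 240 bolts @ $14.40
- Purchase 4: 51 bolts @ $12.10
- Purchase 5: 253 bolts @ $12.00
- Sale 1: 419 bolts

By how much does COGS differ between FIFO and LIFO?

$284.30

FIFO COGS: 108 @ $14.30 + 226 @ $12.50 + 85 @ $14.40 = $5,593.40
LIFO COGS: 253 @ $12.00 + 51 @ $12.10 + 115 @ $14.40 = $5,309.10
Difference = |$5,593.40 − $5,309.10| = $284.30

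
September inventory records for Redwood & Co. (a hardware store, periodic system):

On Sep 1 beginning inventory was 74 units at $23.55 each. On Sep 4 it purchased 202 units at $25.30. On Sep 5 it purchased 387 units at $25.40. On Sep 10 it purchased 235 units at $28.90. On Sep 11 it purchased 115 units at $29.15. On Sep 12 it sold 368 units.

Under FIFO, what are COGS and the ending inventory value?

COGS = $9,190.10; ending inventory = $17,636.75

Sep 12, 368 sold [FIFO — oldest first]: 74 @ $23.55 + 202 @ $25.30 + 92 @ $25.40 = $9,190.10
Ending inventory: 295 @ $25.40 + 235 @ $28.90 + 115 @ $29.15 = $17,636.75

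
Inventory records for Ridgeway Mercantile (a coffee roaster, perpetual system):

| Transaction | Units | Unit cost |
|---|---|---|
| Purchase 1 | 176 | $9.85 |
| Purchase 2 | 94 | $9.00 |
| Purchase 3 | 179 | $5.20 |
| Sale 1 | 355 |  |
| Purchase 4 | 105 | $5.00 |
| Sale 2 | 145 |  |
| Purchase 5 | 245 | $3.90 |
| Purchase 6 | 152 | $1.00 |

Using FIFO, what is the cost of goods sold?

COGS = $3,765.40

Sale 1 (355) [FIFO — oldest first]: 176 @ $9.85 + 94 @ $9.00 + 85 @ $5.20 = $3,021.60
Sale 2 (145) [FIFO — oldest first]: 94 @ $5.20 + 51 @ $5.00 = $743.80
Total COGS = $3,021.60 + $743.80 = $3,765.40
Ending inventory: 54 @ $5.00 + 245 @ $3.90 + 152 @ $1.00 = $1,377.50
Check: goods available $5,142.90 = COGS $3,765.40 + ending $1,377.50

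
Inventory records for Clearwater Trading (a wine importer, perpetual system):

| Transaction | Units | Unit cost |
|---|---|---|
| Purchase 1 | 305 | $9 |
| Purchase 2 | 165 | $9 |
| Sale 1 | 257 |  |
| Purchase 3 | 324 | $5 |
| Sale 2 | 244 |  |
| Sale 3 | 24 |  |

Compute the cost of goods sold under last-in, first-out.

COGS = $3,653

Sale 1 (257) [LIFO — newest first]: 165 @ $9 + 92 @ $9 = $2,313
Sale 2 (244) [LIFO — newest first]: 244 @ $5 = $1,220
Sale 3 (24) [LIFO — newest first]: 24 @ $5 = $120
Total COGS = $2,313 + $1,220 + $120 = $3,653
Ending inventory: 213 @ $9 + 56 @ $5 = $2,197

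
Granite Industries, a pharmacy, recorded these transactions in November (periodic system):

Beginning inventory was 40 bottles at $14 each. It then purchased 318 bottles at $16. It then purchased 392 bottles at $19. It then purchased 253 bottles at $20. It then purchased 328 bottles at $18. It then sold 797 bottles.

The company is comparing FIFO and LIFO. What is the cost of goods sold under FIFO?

FIFO COGS: 40 @ $14 + 318 @ $16 + 392 @ $19 + 47 @ $20 = $14,036
LIFO COGS: 328 @ $18 + 253 @ $20 + 216 @ $19 = $15,068

COGS = $14,036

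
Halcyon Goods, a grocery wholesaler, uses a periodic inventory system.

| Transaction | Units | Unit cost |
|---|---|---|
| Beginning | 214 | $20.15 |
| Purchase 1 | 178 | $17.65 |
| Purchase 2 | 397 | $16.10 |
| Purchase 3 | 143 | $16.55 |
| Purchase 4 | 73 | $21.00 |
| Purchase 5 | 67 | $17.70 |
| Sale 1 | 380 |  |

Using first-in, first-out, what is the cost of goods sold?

Sale 1 (380) [FIFO — oldest first]: 214 @ $20.15 + 166 @ $17.65 = $7,242.00
Ending inventory: 12 @ $17.65 + 397 @ $16.10 + 143 @ $16.55 + 73 @ $21.00 + 67 @ $17.70 = $11,689.05

COGS = $7,242.00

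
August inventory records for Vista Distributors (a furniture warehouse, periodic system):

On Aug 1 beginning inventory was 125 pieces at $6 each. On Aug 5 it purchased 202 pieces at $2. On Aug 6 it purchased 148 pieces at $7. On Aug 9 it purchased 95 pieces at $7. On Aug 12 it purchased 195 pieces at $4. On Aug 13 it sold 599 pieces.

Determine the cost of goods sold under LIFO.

Aug 13, 599 sold [LIFO — newest first]: 195 @ $4 + 95 @ $7 + 148 @ $7 + 161 @ $2 = $2,803
Ending inventory: 125 @ $6 + 41 @ $2 = $832

COGS = $2,803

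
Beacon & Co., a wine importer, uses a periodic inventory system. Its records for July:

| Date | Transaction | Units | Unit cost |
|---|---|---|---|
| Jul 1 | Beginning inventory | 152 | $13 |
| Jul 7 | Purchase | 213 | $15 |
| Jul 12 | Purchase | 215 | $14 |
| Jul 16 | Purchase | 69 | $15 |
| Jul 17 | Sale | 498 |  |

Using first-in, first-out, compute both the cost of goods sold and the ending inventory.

COGS = $7,033; ending inventory = $2,183

Jul 17, 498 sold [FIFO — oldest first]: 152 @ $13 + 213 @ $15 + 133 @ $14 = $7,033
Ending inventory: 82 @ $14 + 69 @ $15 = $2,183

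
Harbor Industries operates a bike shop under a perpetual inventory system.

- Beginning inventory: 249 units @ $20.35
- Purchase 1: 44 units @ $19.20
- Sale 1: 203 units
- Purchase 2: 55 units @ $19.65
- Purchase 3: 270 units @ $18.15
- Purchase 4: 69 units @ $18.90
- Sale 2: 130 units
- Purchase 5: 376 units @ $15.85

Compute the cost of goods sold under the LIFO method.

COGS = $6,491.70

Sale 1 (203) [LIFO — newest first]: 44 @ $19.20 + 159 @ $20.35 = $4,080.45
Sale 2 (130) [LIFO — newest first]: 69 @ $18.90 + 61 @ $18.15 = $2,411.25
Total COGS = $4,080.45 + $2,411.25 = $6,491.70
Ending inventory: 90 @ $20.35 + 55 @ $19.65 + 209 @ $18.15 + 376 @ $15.85 = $12,665.20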